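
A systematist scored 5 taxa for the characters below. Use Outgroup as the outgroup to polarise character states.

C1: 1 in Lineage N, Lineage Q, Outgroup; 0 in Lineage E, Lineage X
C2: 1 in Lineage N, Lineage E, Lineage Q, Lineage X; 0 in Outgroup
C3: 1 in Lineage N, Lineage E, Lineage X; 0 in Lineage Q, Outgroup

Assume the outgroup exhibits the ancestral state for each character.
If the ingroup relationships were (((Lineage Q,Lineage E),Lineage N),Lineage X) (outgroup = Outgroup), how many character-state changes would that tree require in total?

Map each character onto (((Lineage Q,Lineage E),Lineage N),Lineage X) (rooted by Outgroup) and count the minimum state changes it requires (Fitch parsimony):
C1: 2; C2: 1; C3: 2.
Total tree length = 5.

5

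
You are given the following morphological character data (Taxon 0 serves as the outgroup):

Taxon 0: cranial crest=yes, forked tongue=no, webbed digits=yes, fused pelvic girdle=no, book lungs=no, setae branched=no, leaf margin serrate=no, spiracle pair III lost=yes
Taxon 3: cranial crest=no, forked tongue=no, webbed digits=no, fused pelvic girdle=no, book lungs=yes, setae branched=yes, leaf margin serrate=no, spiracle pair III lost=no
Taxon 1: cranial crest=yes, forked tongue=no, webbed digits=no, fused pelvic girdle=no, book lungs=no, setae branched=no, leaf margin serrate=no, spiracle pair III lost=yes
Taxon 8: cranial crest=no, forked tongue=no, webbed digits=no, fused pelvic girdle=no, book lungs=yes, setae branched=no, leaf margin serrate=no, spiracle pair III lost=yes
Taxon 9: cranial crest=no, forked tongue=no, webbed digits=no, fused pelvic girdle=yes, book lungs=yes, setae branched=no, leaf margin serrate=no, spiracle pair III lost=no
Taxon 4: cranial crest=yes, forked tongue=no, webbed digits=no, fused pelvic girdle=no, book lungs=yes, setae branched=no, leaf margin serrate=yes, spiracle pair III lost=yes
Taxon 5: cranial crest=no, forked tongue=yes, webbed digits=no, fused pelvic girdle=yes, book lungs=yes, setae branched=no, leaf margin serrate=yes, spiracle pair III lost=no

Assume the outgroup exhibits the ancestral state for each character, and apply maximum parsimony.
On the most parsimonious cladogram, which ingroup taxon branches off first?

Character polarity is set by the outgroup: the derived state is whichever differs from the outgroup's state, so for cranial crest, webbed digits, spiracle pair III lost the derived state is 'no', and for the remaining characters it is 'yes'.
cranial crest (derived state 'no') is shared by Taxon 3, Taxon 5, Taxon 8, and Taxon 9 — a synapomorphy uniting that clade.
forked tongue: derived state 'yes' in Taxon 5 only — an autapomorphy, so it tells us nothing about relationships among taxa.
webbed digits (derived state 'no') is shared by all ingroup taxa — unites the whole ingroup.
fused pelvic girdle (derived state 'yes') is shared by Taxon 5 and Taxon 9 — a synapomorphy uniting that clade.
book lungs: derived state 'yes' in Taxon 3, Taxon 4, Taxon 5, Taxon 8, and Taxon 9 only — synapomorphy for {Taxon 3, Taxon 4, Taxon 5, Taxon 8, Taxon 9}.
setae branched: derived state 'yes' in Taxon 3 only — an autapomorphy, so it tells us nothing about relationships among taxa.
leaf margin serrate groups Taxon 4 and Taxon 5, which is incompatible with the clades supported by the remaining characters; treating it as convergent (homoplasy) costs fewer steps than any alternative tree.
spiracle pair III lost (derived state 'no') is shared by Taxon 3, Taxon 5, and Taxon 9 — a synapomorphy uniting that clade.
Most parsimonious ingroup topology: ((((Taxon 3,(Taxon 9,Taxon 5)),Taxon 8),Taxon 4),Taxon 1).
Taxon 1 is sister to the clade containing all other ingroup taxa, so it is the earliest-diverging (most basal) ingroup lineage.

Taxon 1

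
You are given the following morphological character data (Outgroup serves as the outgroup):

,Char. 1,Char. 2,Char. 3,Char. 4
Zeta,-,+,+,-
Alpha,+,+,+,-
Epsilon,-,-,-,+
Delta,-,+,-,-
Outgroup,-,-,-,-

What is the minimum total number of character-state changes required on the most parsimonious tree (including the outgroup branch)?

The outgroup has state '-' for every character, so '+' is the derived state throughout.
Char. 1: derived state '+' in Alpha only — an autapomorphy, so it tells us nothing about relationships among taxa.
Char. 2 (derived state '+') is shared by Alpha, Delta, and Zeta — a synapomorphy uniting that clade.
Char. 3: derived state '+' in Alpha and Zeta only — synapomorphy for {Alpha, Zeta}.
Char. 4: derived state '+' in Epsilon only — an autapomorphy, so it tells us nothing about relationships among taxa.
Most parsimonious ingroup topology: ((Delta,(Alpha,Zeta)),Epsilon).
Changes per character on this tree: Char. 1: 1; Char. 2: 1; Char. 3: 1; Char. 4: 1.
Total = 4.

4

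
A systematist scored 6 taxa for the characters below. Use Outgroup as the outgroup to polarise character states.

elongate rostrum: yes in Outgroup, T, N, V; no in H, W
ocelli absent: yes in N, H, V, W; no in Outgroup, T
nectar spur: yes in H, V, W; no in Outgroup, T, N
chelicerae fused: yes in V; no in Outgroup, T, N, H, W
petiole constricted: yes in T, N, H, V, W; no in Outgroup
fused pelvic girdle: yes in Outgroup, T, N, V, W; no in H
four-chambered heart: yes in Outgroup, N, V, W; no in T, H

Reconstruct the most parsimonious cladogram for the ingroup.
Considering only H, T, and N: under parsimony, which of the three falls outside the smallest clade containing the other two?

T

Character polarity is set by the outgroup: the derived state is whichever differs from the outgroup's state, so for elongate rostrum, fused pelvic girdle, four-chambered heart the derived state is 'no', and for the remaining characters it is 'yes'.
Only H and W show the derived state 'no' for elongate rostrum, supporting them as a clade.
ocelli absent (derived state 'yes') is shared by H, N, V, and W — a synapomorphy uniting that clade.
nectar spur (derived state 'yes') is shared by H, V, and W — a synapomorphy uniting that clade.
chelicerae fused (derived state 'yes') is unique to V (autapomorphy; uninformative for grouping).
All ingroup taxa share the derived state 'yes' for petiole constricted; it defines the ingroup but does not resolve relationships within it.
fused pelvic girdle: derived state 'no' in H only — an autapomorphy, so it tells us nothing about relationships among taxa.
four-chambered heart (state 'no') occurs in H and T but conflicts with the nesting implied by the other characters — most parsimoniously interpreted as homoplasy.
Most parsimonious ingroup topology: (T,(N,((H,W),V))).
N and H share a more recent common ancestor with each other than either does with T, so T is the least closely related of the three.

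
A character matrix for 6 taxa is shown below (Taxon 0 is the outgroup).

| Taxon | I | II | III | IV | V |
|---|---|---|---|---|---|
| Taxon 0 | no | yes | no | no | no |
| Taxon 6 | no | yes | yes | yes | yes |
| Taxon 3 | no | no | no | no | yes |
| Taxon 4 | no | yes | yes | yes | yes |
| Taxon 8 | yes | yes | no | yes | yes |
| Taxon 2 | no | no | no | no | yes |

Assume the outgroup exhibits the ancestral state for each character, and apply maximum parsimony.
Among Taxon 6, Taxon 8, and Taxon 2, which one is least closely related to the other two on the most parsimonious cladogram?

Character polarity is set by the outgroup: the derived state is whichever differs from the outgroup's state, so for II the derived state is 'no', and for the remaining characters it is 'yes'.
I (derived state 'yes') is unique to Taxon 8 (autapomorphy; uninformative for grouping).
II: derived state 'no' in Taxon 2 and Taxon 3 only — synapomorphy for {Taxon 2, Taxon 3}.
III (derived state 'yes') is shared by Taxon 4 and Taxon 6 — a synapomorphy uniting that clade.
IV (derived state 'yes') is shared by Taxon 4, Taxon 6, and Taxon 8 — a synapomorphy uniting that clade.
All ingroup taxa share the derived state 'yes' for V; it defines the ingroup but does not resolve relationships within it.
Most parsimonious ingroup topology: (((Taxon 6,Taxon 4),Taxon 8),(Taxon 3,Taxon 2)).
Taxon 8 and Taxon 6 share a more recent common ancestor with each other than either does with Taxon 2, so Taxon 2 is the least closely related of the three.

Taxon 2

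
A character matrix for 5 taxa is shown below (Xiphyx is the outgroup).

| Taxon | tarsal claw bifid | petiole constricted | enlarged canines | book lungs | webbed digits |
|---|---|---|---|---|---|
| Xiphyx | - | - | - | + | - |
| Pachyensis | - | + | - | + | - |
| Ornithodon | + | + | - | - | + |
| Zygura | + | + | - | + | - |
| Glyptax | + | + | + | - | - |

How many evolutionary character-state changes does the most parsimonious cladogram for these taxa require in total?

Character polarity is set by the outgroup: the derived state is whichever differs from the outgroup's state, so for book lungs the derived state is '-', and for the remaining characters it is '+'.
Only Glyptax, Ornithodon, and Zygura show the derived state '+' for tarsal claw bifid, supporting them as a clade.
All ingroup taxa share the derived state '+' for petiole constricted; it defines the ingroup but does not resolve relationships within it.
enlarged canines: derived state '+' in Glyptax only — an autapomorphy, so it tells us nothing about relationships among taxa.
book lungs (derived state '-') is shared by Glyptax and Ornithodon — a synapomorphy uniting that clade.
webbed digits: derived state '+' in Ornithodon only — an autapomorphy, so it tells us nothing about relationships among taxa.
Most parsimonious ingroup topology: (Pachyensis,((Ornithodon,Glyptax),Zygura)).
Changes per character on this tree: tarsal claw bifid: 1; petiole constricted: 1; enlarged canines: 1; book lungs: 1; webbed digits: 1.
Total = 5.

5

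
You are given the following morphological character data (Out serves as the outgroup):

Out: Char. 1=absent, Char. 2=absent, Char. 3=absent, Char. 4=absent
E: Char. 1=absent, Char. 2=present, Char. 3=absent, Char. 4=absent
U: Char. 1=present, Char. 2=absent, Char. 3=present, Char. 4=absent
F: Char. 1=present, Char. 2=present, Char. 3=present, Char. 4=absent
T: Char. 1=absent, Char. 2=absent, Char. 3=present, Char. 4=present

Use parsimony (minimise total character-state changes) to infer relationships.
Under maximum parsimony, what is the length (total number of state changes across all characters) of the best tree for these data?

5

The outgroup has state 'absent' for every character, so 'present' is the derived state throughout.
Char. 1 (derived state 'present') is shared by F and U — a synapomorphy uniting that clade.
Char. 2 (state 'present') occurs in E and F but conflicts with the nesting implied by the other characters — most parsimoniously interpreted as homoplasy.
Char. 3 (derived state 'present') is shared by F, T, and U — a synapomorphy uniting that clade.
Char. 4: derived state 'present' in T only — an autapomorphy, so it tells us nothing about relationships among taxa.
Most parsimonious ingroup topology: (E,((U,F),T)).
Changes per character on this tree: Char. 1: 1; Char. 2: 2; Char. 3: 1; Char. 4: 1.
Total = 5.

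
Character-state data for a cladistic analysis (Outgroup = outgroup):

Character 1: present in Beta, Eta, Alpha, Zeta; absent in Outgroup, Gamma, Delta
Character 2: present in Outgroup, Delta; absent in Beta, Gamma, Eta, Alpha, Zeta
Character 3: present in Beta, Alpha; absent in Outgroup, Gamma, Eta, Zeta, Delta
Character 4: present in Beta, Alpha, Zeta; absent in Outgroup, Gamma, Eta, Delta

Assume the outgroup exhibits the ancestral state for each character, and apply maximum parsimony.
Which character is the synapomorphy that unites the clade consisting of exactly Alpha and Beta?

Character polarity is set by the outgroup: the derived state is whichever differs from the outgroup's state, so for Character 2 the derived state is 'absent', and for the remaining characters it is 'present'.
Character 1: derived state 'present' in Alpha, Beta, Eta, and Zeta only — synapomorphy for {Alpha, Beta, Eta, Zeta}.
Character 2 (derived state 'absent') is shared by Alpha, Beta, Eta, Gamma, and Zeta — a synapomorphy uniting that clade.
Character 3: derived state 'present' in Alpha and Beta only — synapomorphy for {Alpha, Beta}.
Only Alpha, Beta, and Zeta show the derived state 'present' for Character 4, supporting them as a clade.
Most parsimonious ingroup topology: (((((Beta,Alpha),Zeta),Eta),Gamma),Delta).
The clade {Alpha, Beta} is supported by Character 3: its derived state 'present' occurs in exactly those taxa and in no other taxon (including the outgroup).

Character 3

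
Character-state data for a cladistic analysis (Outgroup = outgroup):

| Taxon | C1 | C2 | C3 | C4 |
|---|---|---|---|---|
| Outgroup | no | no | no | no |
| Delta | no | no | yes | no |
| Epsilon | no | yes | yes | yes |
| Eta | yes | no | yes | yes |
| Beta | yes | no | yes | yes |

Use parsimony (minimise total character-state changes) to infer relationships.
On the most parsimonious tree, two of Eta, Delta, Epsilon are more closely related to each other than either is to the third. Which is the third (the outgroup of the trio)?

The outgroup has state 'no' for every character, so 'yes' is the derived state throughout.
C1 (derived state 'yes') is shared by Beta and Eta — a synapomorphy uniting that clade.
C2 (derived state 'yes') is unique to Epsilon (autapomorphy; uninformative for grouping).
C3 (derived state 'yes') is shared by all ingroup taxa — unites the whole ingroup.
C4 (derived state 'yes') is shared by Beta, Epsilon, and Eta — a synapomorphy uniting that clade.
Most parsimonious ingroup topology: (Delta,(Epsilon,(Eta,Beta))).
Eta and Epsilon share a more recent common ancestor with each other than either does with Delta, so Delta is the least closely related of the three.

Delta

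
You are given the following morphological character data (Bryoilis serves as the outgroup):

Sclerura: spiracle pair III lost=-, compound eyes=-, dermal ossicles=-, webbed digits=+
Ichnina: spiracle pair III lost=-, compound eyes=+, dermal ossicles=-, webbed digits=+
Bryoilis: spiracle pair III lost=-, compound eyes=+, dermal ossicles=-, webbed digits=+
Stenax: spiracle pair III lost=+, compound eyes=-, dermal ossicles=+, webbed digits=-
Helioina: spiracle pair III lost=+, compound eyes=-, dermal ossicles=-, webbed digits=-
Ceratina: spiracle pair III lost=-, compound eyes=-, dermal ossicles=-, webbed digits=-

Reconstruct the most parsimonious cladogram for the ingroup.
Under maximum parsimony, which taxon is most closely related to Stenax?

Character polarity is set by the outgroup: the derived state is whichever differs from the outgroup's state, so for compound eyes, webbed digits the derived state is '-', and for the remaining characters it is '+'.
Only Helioina and Stenax show the derived state '+' for spiracle pair III lost, supporting them as a clade.
compound eyes: derived state '-' in Ceratina, Helioina, Sclerura, and Stenax only — synapomorphy for {Ceratina, Helioina, Sclerura, Stenax}.
dermal ossicles (derived state '+') is unique to Stenax (autapomorphy; uninformative for grouping).
Only Ceratina, Helioina, and Stenax show the derived state '-' for webbed digits, supporting them as a clade.
Most parsimonious ingroup topology: ((Sclerura,((Helioina,Stenax),Ceratina)),Ichnina).
Stenax and Helioina form a cherry on this tree, so they are sister taxa.

Helioina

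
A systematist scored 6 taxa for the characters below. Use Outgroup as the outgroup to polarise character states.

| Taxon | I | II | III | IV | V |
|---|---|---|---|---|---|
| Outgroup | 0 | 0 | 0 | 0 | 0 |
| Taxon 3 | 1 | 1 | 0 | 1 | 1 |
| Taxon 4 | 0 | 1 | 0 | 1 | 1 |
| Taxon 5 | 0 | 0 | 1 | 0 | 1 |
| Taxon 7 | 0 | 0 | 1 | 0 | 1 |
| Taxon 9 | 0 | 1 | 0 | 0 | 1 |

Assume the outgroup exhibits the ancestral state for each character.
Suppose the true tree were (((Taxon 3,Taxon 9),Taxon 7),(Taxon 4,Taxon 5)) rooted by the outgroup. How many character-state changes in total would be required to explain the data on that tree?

Map each character onto (((Taxon 3,Taxon 9),Taxon 7),(Taxon 4,Taxon 5)) (rooted by Outgroup) and count the minimum state changes it requires (Fitch parsimony):
I: 1; II: 2; III: 2; IV: 2; V: 1.
Total tree length = 8.

8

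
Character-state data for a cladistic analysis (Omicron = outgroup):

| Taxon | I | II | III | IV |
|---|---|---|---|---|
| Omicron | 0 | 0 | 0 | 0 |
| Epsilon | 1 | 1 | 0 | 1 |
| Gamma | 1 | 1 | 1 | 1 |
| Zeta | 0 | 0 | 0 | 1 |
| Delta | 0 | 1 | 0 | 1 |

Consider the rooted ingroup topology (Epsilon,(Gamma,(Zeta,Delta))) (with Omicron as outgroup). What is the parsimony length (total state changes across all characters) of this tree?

6

Map each character onto (Epsilon,(Gamma,(Zeta,Delta))) (rooted by Omicron) and count the minimum state changes it requires (Fitch parsimony):
I: 2; II: 2; III: 1; IV: 1.
Total tree length = 6.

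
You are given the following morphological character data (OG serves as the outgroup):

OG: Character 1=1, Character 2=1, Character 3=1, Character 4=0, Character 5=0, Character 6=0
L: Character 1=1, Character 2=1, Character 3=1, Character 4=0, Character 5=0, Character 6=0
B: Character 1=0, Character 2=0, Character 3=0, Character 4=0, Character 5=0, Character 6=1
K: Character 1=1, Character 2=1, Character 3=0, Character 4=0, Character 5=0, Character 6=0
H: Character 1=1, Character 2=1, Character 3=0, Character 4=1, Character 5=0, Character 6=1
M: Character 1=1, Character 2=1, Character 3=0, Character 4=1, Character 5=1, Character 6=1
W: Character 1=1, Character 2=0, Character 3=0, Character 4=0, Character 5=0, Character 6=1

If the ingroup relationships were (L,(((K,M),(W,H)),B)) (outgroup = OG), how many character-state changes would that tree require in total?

9

Map each character onto (L,(((K,M),(W,H)),B)) (rooted by OG) and count the minimum state changes it requires (Fitch parsimony):
Character 1: 1; Character 2: 2; Character 3: 1; Character 4: 2; Character 5: 1; Character 6: 2.
Total tree length = 9.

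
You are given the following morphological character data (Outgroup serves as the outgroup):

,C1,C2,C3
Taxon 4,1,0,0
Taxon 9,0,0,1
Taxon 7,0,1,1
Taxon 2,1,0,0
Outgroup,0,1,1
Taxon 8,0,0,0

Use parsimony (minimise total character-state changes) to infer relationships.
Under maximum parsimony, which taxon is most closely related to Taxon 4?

Character polarity is set by the outgroup: the derived state is whichever differs from the outgroup's state, so for C2, C3 the derived state is '0', and for the remaining characters it is '1'.
C1 (derived state '1') is shared by Taxon 2 and Taxon 4 — a synapomorphy uniting that clade.
C2 (derived state '0') is shared by Taxon 2, Taxon 4, Taxon 8, and Taxon 9 — a synapomorphy uniting that clade.
Only Taxon 2, Taxon 4, and Taxon 8 show the derived state '0' for C3, supporting them as a clade.
Most parsimonious ingroup topology: (((Taxon 8,(Taxon 4,Taxon 2)),Taxon 9),Taxon 7).
Taxon 4 and Taxon 2 form a cherry on this tree, so they are sister taxa.

Taxon 2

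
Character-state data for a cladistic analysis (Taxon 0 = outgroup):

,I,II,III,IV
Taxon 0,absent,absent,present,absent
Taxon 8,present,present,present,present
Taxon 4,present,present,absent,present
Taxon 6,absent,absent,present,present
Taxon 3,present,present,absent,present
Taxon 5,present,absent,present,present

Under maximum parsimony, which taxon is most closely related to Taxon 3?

Character polarity is set by the outgroup: the derived state is whichever differs from the outgroup's state, so for III the derived state is 'absent', and for the remaining characters it is 'present'.
I (derived state 'present') is shared by Taxon 3, Taxon 4, Taxon 5, and Taxon 8 — a synapomorphy uniting that clade.
II (derived state 'present') is shared by Taxon 3, Taxon 4, and Taxon 8 — a synapomorphy uniting that clade.
III: derived state 'absent' in Taxon 3 and Taxon 4 only — synapomorphy for {Taxon 3, Taxon 4}.
IV (derived state 'present') is shared by all ingroup taxa — unites the whole ingroup.
Most parsimonious ingroup topology: (((Taxon 8,(Taxon 4,Taxon 3)),Taxon 5),Taxon 6).
Taxon 3 and Taxon 4 form a cherry on this tree, so they are sister taxa.

Taxon 4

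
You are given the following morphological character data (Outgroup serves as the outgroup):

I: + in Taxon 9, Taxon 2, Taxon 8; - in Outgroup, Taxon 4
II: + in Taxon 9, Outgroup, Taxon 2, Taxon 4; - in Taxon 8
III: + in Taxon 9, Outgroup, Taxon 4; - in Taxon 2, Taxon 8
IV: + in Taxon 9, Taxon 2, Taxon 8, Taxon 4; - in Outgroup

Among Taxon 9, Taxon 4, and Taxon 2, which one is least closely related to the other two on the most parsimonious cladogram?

Character polarity is set by the outgroup: the derived state is whichever differs from the outgroup's state, so for II, III the derived state is '-', and for the remaining characters it is '+'.
I: derived state '+' in Taxon 2, Taxon 8, and Taxon 9 only — synapomorphy for {Taxon 2, Taxon 8, Taxon 9}.
II: derived state '-' in Taxon 8 only — an autapomorphy, so it tells us nothing about relationships among taxa.
Only Taxon 2 and Taxon 8 show the derived state '-' for III, supporting them as a clade.
IV (derived state '+') is shared by all ingroup taxa — unites the whole ingroup.
Most parsimonious ingroup topology: (Taxon 4,((Taxon 8,Taxon 2),Taxon 9)).
Taxon 9 and Taxon 2 share a more recent common ancestor with each other than either does with Taxon 4, so Taxon 4 is the least closely related of the three.

Taxon 4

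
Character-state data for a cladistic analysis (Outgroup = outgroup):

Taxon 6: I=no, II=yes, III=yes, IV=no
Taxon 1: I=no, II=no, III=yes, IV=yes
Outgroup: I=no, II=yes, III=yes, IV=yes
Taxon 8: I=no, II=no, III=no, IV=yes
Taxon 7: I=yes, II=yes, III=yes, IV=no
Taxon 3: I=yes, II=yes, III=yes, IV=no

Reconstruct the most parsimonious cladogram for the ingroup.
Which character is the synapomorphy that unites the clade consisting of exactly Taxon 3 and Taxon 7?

Character polarity is set by the outgroup: the derived state is whichever differs from the outgroup's state, so for II, III, IV the derived state is 'no', and for the remaining characters it is 'yes'.
Only Taxon 3 and Taxon 7 show the derived state 'yes' for I, supporting them as a clade.
II: derived state 'no' in Taxon 1 and Taxon 8 only — synapomorphy for {Taxon 1, Taxon 8}.
III (derived state 'no') is unique to Taxon 8 (autapomorphy; uninformative for grouping).
Only Taxon 3, Taxon 6, and Taxon 7 show the derived state 'no' for IV, supporting them as a clade.
Most parsimonious ingroup topology: ((Taxon 1,Taxon 8),(Taxon 6,(Taxon 7,Taxon 3))).
The clade {Taxon 3, Taxon 7} is supported by I: its derived state 'yes' occurs in exactly those taxa and in no other taxon (including the outgroup).

I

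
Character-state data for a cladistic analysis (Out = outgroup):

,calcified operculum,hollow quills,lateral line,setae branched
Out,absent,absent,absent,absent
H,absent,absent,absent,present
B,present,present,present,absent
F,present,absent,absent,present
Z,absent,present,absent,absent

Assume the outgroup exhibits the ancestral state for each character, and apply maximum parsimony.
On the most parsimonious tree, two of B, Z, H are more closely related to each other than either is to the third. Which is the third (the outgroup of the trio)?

H

The outgroup has state 'absent' for every character, so 'present' is the derived state throughout.
calcified operculum (state 'present') occurs in B and F but conflicts with the nesting implied by the other characters — most parsimoniously interpreted as homoplasy.
hollow quills (derived state 'present') is shared by B and Z — a synapomorphy uniting that clade.
lateral line (derived state 'present') is unique to B (autapomorphy; uninformative for grouping).
setae branched: derived state 'present' in F and H only — synapomorphy for {F, H}.
Most parsimonious ingroup topology: ((H,F),(B,Z)).
B and Z share a more recent common ancestor with each other than either does with H, so H is the least closely related of the three.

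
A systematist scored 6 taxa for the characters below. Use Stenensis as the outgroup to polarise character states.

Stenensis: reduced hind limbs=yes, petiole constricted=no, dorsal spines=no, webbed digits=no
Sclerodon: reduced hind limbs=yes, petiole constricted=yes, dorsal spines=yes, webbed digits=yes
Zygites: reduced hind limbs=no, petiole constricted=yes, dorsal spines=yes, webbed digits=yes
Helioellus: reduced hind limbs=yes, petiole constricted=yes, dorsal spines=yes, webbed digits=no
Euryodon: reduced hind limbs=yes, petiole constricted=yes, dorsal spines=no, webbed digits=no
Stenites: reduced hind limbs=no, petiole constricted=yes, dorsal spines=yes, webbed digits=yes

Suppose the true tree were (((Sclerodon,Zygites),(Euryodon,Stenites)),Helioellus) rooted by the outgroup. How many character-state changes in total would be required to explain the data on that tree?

Map each character onto (((Sclerodon,Zygites),(Euryodon,Stenites)),Helioellus) (rooted by Stenensis) and count the minimum state changes it requires (Fitch parsimony):
reduced hind limbs: 2; petiole constricted: 1; dorsal spines: 2; webbed digits: 2.
Total tree length = 7.

7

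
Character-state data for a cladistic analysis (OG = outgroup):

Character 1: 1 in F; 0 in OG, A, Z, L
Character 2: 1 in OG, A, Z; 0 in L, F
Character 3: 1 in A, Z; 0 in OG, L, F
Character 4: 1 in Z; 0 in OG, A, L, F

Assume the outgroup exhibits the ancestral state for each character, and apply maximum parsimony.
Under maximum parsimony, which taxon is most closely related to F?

Character polarity is set by the outgroup: the derived state is whichever differs from the outgroup's state, so for Character 2 the derived state is '0', and for the remaining characters it is '1'.
Character 1: derived state '1' in F only — an autapomorphy, so it tells us nothing about relationships among taxa.
Character 2: derived state '0' in F and L only — synapomorphy for {F, L}.
Character 3 (derived state '1') is shared by A and Z — a synapomorphy uniting that clade.
Character 4 (derived state '1') is unique to Z (autapomorphy; uninformative for grouping).
Most parsimonious ingroup topology: ((A,Z),(L,F)).
F and L form a cherry on this tree, so they are sister taxa.

L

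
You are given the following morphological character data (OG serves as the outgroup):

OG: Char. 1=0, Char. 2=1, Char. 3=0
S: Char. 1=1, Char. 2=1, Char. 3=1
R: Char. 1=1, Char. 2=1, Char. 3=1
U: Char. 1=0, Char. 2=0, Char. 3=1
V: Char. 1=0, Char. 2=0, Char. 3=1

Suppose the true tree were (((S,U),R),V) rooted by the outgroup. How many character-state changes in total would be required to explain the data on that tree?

5

Map each character onto (((S,U),R),V) (rooted by OG) and count the minimum state changes it requires (Fitch parsimony):
Char. 1: 2; Char. 2: 2; Char. 3: 1.
Total tree length = 5.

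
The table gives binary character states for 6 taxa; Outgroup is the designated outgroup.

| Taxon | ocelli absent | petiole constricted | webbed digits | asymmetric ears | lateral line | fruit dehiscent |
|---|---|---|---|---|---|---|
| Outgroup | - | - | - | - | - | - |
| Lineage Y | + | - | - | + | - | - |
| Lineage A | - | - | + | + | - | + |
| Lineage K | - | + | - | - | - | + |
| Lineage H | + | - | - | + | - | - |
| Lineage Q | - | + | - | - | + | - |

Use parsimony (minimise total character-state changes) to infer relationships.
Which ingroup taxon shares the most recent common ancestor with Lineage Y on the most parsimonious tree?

Lineage H

The outgroup has state '-' for every character, so '+' is the derived state throughout.
ocelli absent (derived state '+') is shared by Lineage H and Lineage Y — a synapomorphy uniting that clade.
petiole constricted: derived state '+' in Lineage K and Lineage Q only — synapomorphy for {Lineage K, Lineage Q}.
webbed digits (derived state '+') is unique to Lineage A (autapomorphy; uninformative for grouping).
asymmetric ears (derived state '+') is shared by Lineage A, Lineage H, and Lineage Y — a synapomorphy uniting that clade.
lateral line: derived state '+' in Lineage Q only — an autapomorphy, so it tells us nothing about relationships among taxa.
fruit dehiscent (state '+') occurs in Lineage A and Lineage K but conflicts with the nesting implied by the other characters — most parsimoniously interpreted as homoplasy.
Most parsimonious ingroup topology: (((Lineage Y,Lineage H),Lineage A),(Lineage K,Lineage Q)).
Lineage Y and Lineage H form a cherry on this tree, so they are sister taxa.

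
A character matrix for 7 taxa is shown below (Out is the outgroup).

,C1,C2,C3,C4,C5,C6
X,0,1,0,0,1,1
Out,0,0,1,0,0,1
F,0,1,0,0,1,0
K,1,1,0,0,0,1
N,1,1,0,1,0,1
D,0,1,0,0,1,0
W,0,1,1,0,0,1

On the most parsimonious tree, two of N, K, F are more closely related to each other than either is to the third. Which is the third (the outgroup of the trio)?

Character polarity is set by the outgroup: the derived state is whichever differs from the outgroup's state, so for C3, C6 the derived state is '0', and for the remaining characters it is '1'.
C1 (derived state '1') is shared by K and N — a synapomorphy uniting that clade.
C2 (derived state '1') is shared by all ingroup taxa — unites the whole ingroup.
C3 (derived state '0') is shared by D, F, K, N, and X — a synapomorphy uniting that clade.
C4 (derived state '1') is unique to N (autapomorphy; uninformative for grouping).
Only D, F, and X show the derived state '1' for C5, supporting them as a clade.
C6 (derived state '0') is shared by D and F — a synapomorphy uniting that clade.
Most parsimonious ingroup topology: ((((F,D),X),(N,K)),W).
K and N share a more recent common ancestor with each other than either does with F, so F is the least closely related of the three.

F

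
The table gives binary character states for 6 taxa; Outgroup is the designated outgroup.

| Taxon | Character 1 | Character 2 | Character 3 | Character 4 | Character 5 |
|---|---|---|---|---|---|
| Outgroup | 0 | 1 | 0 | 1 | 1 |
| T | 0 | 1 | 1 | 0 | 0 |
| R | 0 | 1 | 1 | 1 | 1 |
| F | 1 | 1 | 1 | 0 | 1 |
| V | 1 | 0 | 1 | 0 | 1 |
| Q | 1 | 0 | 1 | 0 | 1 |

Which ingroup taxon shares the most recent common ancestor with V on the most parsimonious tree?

Character polarity is set by the outgroup: the derived state is whichever differs from the outgroup's state, so for Character 2, Character 4, Character 5 the derived state is '0', and for the remaining characters it is '1'.
Only F, Q, and V show the derived state '1' for Character 1, supporting them as a clade.
Only Q and V show the derived state '0' for Character 2, supporting them as a clade.
Character 3 (derived state '1') is shared by all ingroup taxa — unites the whole ingroup.
Character 4: derived state '0' in F, Q, T, and V only — synapomorphy for {F, Q, T, V}.
Character 5: derived state '0' in T only — an autapomorphy, so it tells us nothing about relationships among taxa.
Most parsimonious ingroup topology: ((T,(F,(V,Q))),R).
V and Q form a cherry on this tree, so they are sister taxa.

Q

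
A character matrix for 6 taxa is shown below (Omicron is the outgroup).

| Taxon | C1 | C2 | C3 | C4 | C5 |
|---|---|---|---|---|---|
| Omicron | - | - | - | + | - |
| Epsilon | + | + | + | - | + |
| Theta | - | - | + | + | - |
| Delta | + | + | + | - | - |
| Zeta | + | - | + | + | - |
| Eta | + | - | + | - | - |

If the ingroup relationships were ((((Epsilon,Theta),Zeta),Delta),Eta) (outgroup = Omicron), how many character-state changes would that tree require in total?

9

Map each character onto ((((Epsilon,Theta),Zeta),Delta),Eta) (rooted by Omicron) and count the minimum state changes it requires (Fitch parsimony):
C1: 2; C2: 2; C3: 1; C4: 3; C5: 1.
Total tree length = 9.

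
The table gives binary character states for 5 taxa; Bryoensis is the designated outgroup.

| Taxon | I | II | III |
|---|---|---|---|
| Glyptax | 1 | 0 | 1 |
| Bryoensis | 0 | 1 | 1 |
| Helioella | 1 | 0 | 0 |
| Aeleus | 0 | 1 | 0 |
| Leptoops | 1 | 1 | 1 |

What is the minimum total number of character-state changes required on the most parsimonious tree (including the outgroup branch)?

Character polarity is set by the outgroup: the derived state is whichever differs from the outgroup's state, so for II, III the derived state is '0', and for the remaining characters it is '1'.
Only Glyptax, Helioella, and Leptoops show the derived state '1' for I, supporting them as a clade.
Only Glyptax and Helioella show the derived state '0' for II, supporting them as a clade.
III groups Aeleus and Helioella, which is incompatible with the clades supported by the remaining characters; treating it as convergent (homoplasy) costs fewer steps than any alternative tree.
Most parsimonious ingroup topology: (((Helioella,Glyptax),Leptoops),Aeleus).
Changes per character on this tree: I: 1; II: 1; III: 2.
Total = 4.

4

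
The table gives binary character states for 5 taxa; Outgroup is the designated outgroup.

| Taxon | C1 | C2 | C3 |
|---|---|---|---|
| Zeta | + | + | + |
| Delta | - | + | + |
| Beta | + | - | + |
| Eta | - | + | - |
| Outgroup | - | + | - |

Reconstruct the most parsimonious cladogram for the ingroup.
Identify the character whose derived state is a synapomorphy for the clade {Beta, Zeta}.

Character polarity is set by the outgroup: the derived state is whichever differs from the outgroup's state, so for C2 the derived state is '-', and for the remaining characters it is '+'.
Only Beta and Zeta show the derived state '+' for C1, supporting them as a clade.
C2 (derived state '-') is unique to Beta (autapomorphy; uninformative for grouping).
C3 (derived state '+') is shared by Beta, Delta, and Zeta — a synapomorphy uniting that clade.
Most parsimonious ingroup topology: (Eta,((Zeta,Beta),Delta)).
The clade {Beta, Zeta} is supported by C1: its derived state '+' occurs in exactly those taxa and in no other taxon (including the outgroup).

C1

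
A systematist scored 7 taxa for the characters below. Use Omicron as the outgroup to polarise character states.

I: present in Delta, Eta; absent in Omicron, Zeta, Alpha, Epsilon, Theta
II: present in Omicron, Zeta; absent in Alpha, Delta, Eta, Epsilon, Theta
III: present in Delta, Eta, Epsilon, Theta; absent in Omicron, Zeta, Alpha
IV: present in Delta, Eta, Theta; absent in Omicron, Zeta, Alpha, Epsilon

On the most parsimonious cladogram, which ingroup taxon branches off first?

Zeta

Character polarity is set by the outgroup: the derived state is whichever differs from the outgroup's state, so for II the derived state is 'absent', and for the remaining characters it is 'present'.
Only Delta and Eta show the derived state 'present' for I, supporting them as a clade.
II: derived state 'absent' in Alpha, Delta, Epsilon, Eta, and Theta only — synapomorphy for {Alpha, Delta, Epsilon, Eta, Theta}.
Only Delta, Epsilon, Eta, and Theta show the derived state 'present' for III, supporting them as a clade.
IV (derived state 'present') is shared by Delta, Eta, and Theta — a synapomorphy uniting that clade.
Most parsimonious ingroup topology: (Zeta,(Alpha,(((Delta,Eta),Theta),Epsilon))).
Zeta is sister to the clade containing all other ingroup taxa, so it is the earliest-diverging (most basal) ingroup lineage.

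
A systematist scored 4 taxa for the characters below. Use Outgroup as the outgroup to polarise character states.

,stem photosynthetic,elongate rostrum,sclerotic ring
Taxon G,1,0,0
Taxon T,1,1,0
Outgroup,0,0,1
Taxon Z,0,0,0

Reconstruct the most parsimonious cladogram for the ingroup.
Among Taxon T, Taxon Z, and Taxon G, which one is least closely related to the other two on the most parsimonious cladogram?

Taxon Z

Character polarity is set by the outgroup: the derived state is whichever differs from the outgroup's state, so for sclerotic ring the derived state is '0', and for the remaining characters it is '1'.
stem photosynthetic: derived state '1' in Taxon G and Taxon T only — synapomorphy for {Taxon G, Taxon T}.
elongate rostrum (derived state '1') is unique to Taxon T (autapomorphy; uninformative for grouping).
All ingroup taxa share the derived state '0' for sclerotic ring; it defines the ingroup but does not resolve relationships within it.
Most parsimonious ingroup topology: ((Taxon G,Taxon T),Taxon Z).
Taxon G and Taxon T share a more recent common ancestor with each other than either does with Taxon Z, so Taxon Z is the least closely related of the three.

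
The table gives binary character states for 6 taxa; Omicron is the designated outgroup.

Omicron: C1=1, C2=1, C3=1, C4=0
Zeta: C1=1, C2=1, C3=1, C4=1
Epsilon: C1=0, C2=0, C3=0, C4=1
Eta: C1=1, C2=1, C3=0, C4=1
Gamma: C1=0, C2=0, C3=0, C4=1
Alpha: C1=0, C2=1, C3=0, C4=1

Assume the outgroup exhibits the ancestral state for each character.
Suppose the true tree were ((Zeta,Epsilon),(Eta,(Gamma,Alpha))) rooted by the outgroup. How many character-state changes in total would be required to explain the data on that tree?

7

Map each character onto ((Zeta,Epsilon),(Eta,(Gamma,Alpha))) (rooted by Omicron) and count the minimum state changes it requires (Fitch parsimony):
C1: 2; C2: 2; C3: 2; C4: 1.
Total tree length = 7.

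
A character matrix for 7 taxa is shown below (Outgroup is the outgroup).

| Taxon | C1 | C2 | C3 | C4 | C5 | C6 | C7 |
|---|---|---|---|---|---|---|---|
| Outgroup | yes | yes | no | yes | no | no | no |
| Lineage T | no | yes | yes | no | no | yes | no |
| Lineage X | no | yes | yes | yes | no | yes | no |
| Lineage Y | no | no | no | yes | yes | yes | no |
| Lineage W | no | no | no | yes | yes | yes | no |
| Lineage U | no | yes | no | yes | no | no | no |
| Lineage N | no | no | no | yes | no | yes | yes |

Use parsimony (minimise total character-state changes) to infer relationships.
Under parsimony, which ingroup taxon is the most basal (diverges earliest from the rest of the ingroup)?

Lineage U

Character polarity is set by the outgroup: the derived state is whichever differs from the outgroup's state, so for C1, C2, C4 the derived state is 'no', and for the remaining characters it is 'yes'.
C1 (derived state 'no') is shared by all ingroup taxa — unites the whole ingroup.
C2 (derived state 'no') is shared by Lineage N, Lineage W, and Lineage Y — a synapomorphy uniting that clade.
C3 (derived state 'yes') is shared by Lineage T and Lineage X — a synapomorphy uniting that clade.
C4: derived state 'no' in Lineage T only — an autapomorphy, so it tells us nothing about relationships among taxa.
C5: derived state 'yes' in Lineage W and Lineage Y only — synapomorphy for {Lineage W, Lineage Y}.
C6: derived state 'yes' in Lineage N, Lineage T, Lineage W, Lineage X, and Lineage Y only — synapomorphy for {Lineage N, Lineage T, Lineage W, Lineage X, Lineage Y}.
C7: derived state 'yes' in Lineage N only — an autapomorphy, so it tells us nothing about relationships among taxa.
Most parsimonious ingroup topology: (((Lineage T,Lineage X),((Lineage Y,Lineage W),Lineage N)),Lineage U).
Lineage U is sister to the clade containing all other ingroup taxa, so it is the earliest-diverging (most basal) ingroup lineage.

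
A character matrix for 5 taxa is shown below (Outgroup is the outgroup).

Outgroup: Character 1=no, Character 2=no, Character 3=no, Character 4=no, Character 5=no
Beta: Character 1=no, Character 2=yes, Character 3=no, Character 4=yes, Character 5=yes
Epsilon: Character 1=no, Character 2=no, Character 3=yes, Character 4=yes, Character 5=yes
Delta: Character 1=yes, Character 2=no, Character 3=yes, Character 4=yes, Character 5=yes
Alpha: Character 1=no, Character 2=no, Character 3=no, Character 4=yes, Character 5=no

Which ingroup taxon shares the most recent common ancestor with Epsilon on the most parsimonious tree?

The outgroup has state 'no' for every character, so 'yes' is the derived state throughout.
Character 1: derived state 'yes' in Delta only — an autapomorphy, so it tells us nothing about relationships among taxa.
Character 2 (derived state 'yes') is unique to Beta (autapomorphy; uninformative for grouping).
Character 3: derived state 'yes' in Delta and Epsilon only — synapomorphy for {Delta, Epsilon}.
Character 4 (derived state 'yes') is shared by all ingroup taxa — unites the whole ingroup.
Only Beta, Delta, and Epsilon show the derived state 'yes' for Character 5, supporting them as a clade.
Most parsimonious ingroup topology: ((Beta,(Epsilon,Delta)),Alpha).
Epsilon and Delta form a cherry on this tree, so they are sister taxa.

Delta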